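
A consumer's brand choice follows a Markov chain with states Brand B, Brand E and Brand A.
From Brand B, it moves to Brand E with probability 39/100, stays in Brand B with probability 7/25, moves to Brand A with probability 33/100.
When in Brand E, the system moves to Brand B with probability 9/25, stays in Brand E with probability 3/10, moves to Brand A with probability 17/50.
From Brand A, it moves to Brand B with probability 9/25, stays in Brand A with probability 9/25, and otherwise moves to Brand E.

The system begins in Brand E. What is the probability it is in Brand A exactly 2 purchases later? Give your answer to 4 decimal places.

Sum over the intermediate state after 1 purchase:
P = P(Brand E→Brand B)·P(Brand B→Brand A) + P(Brand E→Brand E)·P(Brand E→Brand A) + P(Brand E→Brand A)·P(Brand A→Brand A)
  = 0.36×0.33 + 0.3×0.34 + 0.34×0.36
  = 0.1188 + 0.1020 + 0.1224 = 0.3432

0.3432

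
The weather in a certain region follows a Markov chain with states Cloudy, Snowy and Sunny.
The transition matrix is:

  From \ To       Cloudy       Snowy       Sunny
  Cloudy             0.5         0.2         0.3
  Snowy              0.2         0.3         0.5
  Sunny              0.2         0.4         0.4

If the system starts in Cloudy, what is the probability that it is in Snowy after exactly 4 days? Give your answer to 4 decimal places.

Propagate the distribution vector 4 days from Cloudy.
After 0 days: (1.0000, 0.0000, 0.0000)
After 1 day: (0.5000, 0.2000, 0.3000)
After 2 days: (0.3500, 0.2800, 0.3700)
After 3 days: (0.3050, 0.3020, 0.3930)
After 4 days: (0.2915, 0.3088, 0.3997)
P(in Snowy after 4 days) = 0.3088

0.3088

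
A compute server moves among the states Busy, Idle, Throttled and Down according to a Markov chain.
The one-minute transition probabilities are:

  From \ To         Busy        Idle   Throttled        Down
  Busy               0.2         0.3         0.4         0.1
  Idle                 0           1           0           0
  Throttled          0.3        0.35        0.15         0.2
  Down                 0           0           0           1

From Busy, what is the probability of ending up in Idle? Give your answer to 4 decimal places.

Let h(s) be the probability of absorption at Idle starting from transient state s. Then h(Idle) = 1 and h(Down) = 0. By first-step analysis:
h(Busy) = 0.2·h(Busy) + 0.3·1 + 0.4·h(Throttled) + 0.1·0
h(Throttled) = 0.3·h(Busy) + 0.35·1 + 0.15·h(Throttled) + 0.2·0
Solving: h(Busy) = 0.7054, h(Throttled) = 0.6607.
Starting from Busy, the probability is 0.7054.

0.7054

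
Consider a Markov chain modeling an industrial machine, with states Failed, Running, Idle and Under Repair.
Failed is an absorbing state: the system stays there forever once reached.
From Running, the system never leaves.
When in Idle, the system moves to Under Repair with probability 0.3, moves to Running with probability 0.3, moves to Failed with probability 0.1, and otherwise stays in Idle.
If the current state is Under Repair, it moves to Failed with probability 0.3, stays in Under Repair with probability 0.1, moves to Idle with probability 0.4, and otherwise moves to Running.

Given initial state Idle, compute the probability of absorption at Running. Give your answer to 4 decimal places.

0.6471

Let h(s) be the probability of absorption at Running starting from transient state s. Then h(Running) = 1 and h(Failed) = 0. By first-step analysis:
h(Idle) = 0.1·0 + 0.3·1 + 0.3·h(Idle) + 0.3·h(Under Repair)
h(Under Repair) = 0.3·0 + 0.2·1 + 0.4·h(Idle) + 0.1·h(Under Repair)
Solving: h(Idle) = 0.6471, h(Under Repair) = 0.5098.
Starting from Idle, the probability is 0.6471.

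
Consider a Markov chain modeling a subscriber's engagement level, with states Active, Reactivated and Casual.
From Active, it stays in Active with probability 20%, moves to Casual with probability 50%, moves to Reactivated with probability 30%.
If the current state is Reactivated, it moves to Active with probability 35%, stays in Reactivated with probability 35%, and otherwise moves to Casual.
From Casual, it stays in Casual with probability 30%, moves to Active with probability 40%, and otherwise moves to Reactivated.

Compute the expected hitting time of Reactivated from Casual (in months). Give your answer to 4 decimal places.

Let t(s) be the expected number of months to first reach Reactivated from state s, with t(Reactivated) = 0. Conditioning on the first month:
t(Active) = 1 + 0.2·t(Active) + 0.5·t(Casual)
t(Casual) = 1 + 0.4·t(Active) + 0.3·t(Casual)
Solving: t(Active) = 3.3333, t(Casual) = 3.3333.
Expected months from Casual to Reactivated: 3.3333.

3.3333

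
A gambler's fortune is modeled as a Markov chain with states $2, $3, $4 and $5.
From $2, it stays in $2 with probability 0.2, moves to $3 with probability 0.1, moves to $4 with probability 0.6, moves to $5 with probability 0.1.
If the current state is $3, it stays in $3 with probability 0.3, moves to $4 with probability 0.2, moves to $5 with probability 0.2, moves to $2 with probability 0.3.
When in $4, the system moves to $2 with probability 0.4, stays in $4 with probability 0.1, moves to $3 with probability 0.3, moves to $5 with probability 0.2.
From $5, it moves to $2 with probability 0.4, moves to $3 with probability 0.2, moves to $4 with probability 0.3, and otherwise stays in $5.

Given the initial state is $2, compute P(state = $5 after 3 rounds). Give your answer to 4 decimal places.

Propagate the distribution vector 3 rounds from $2.
After 0 rounds: (1.0000, 0.0000, 0.0000, 0.0000)
After 1 round: (0.2000, 0.1000, 0.6000, 0.1000)
After 2 rounds: (0.3500, 0.2500, 0.2300, 0.1700)
After 3 rounds: (0.3050, 0.2130, 0.3340, 0.1480)
P(in $5 after 3 rounds) = 0.1480

0.1480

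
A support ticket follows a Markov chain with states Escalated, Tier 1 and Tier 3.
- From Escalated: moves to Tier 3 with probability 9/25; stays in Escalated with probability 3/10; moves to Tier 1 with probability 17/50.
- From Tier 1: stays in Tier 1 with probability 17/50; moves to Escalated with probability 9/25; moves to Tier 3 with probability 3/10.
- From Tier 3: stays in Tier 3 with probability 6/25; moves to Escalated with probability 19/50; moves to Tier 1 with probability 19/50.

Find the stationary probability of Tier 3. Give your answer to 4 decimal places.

Let the stationary distribution be π with π = πP and π_1 + π_2 + π_3 = 1.
π_1 = 0.3·π_1 + 0.36·π_2 + 0.38·π_3
π_2 = 0.34·π_1 + 0.34·π_2 + 0.38·π_3
Solving with the normalization constraint gives π = (0.3453, 0.3521, 0.3026).
So the stationary probability of Tier 3 is 0.3026.

0.3026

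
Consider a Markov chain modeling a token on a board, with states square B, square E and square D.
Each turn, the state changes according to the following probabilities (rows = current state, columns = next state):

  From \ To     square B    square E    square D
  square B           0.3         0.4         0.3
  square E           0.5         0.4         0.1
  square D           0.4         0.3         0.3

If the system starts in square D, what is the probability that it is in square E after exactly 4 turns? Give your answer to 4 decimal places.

Propagate the distribution vector 4 turns from square D.
After 0 turns: (0.0000, 0.0000, 1.0000)
After 1 turn: (0.4000, 0.3000, 0.3000)
After 2 turns: (0.3900, 0.3700, 0.2400)
After 3 turns: (0.3980, 0.3760, 0.2260)
After 4 turns: (0.3978, 0.3774, 0.2248)
P(in square E after 4 turns) = 0.3774

0.3774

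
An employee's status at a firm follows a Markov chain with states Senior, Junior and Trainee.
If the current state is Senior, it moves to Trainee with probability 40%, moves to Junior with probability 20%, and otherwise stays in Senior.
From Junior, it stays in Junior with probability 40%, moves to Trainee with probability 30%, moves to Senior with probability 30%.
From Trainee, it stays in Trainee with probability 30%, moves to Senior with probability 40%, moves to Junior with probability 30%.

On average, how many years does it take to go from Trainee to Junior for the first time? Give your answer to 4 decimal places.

3.8462

Let t(s) be the expected number of years to first reach Junior from state s, with t(Junior) = 0. Conditioning on the first year:
t(Senior) = 1 + 0.4·t(Senior) + 0.4·t(Trainee)
t(Trainee) = 1 + 0.4·t(Senior) + 0.3·t(Trainee)
Solving: t(Senior) = 4.2308, t(Trainee) = 3.8462.
Expected years from Trainee to Junior: 3.8462.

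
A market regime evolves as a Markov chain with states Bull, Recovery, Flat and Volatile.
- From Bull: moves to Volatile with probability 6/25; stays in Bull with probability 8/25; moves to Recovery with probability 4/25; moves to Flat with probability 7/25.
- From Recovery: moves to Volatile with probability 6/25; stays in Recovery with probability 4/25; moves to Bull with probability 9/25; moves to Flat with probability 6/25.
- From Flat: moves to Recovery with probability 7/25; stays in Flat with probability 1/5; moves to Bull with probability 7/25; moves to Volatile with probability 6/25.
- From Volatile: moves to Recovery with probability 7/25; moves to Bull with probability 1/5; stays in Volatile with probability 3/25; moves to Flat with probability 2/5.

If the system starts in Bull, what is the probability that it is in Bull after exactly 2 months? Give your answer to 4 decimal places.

Propagate the distribution vector 2 months from Bull.
After 0 months: (1.0000, 0.0000, 0.0000, 0.0000)
After 1 month: (0.3200, 0.1600, 0.2800, 0.2400)
After 2 months: (0.2864, 0.2224, 0.2800, 0.2112)
P(in Bull after 2 months) = 0.2864

0.2864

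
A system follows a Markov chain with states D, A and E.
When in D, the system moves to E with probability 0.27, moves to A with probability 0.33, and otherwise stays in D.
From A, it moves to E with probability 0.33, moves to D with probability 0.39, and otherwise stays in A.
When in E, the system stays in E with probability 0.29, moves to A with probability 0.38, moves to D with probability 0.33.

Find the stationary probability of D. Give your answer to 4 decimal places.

Let the stationary distribution be π with π = πP and π_1 + π_2 + π_3 = 1.
π_1 = 0.4·π_1 + 0.39·π_2 + 0.33·π_3
π_2 = 0.33·π_1 + 0.28·π_2 + 0.38·π_3
Solving with the normalization constraint gives π = (0.3760, 0.3284, 0.2956).
So the stationary probability of D is 0.3760.

0.3760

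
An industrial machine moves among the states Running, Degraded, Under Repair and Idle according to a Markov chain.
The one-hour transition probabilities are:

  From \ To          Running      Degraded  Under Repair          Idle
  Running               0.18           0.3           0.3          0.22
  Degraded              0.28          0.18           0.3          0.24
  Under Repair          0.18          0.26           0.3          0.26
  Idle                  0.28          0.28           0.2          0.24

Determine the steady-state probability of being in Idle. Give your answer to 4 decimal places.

Let the stationary distribution be π with π = πP and π_1 + π_2 + π_3 + π_4 = 1.
π_1 = 0.18·π_1 + 0.28·π_2 + 0.18·π_3 + 0.28·π_4
π_2 = 0.3·π_1 + 0.18·π_2 + 0.26·π_3 + 0.28·π_4
π_3 = 0.3·π_1 + 0.3·π_2 + 0.3·π_3 + 0.2·π_4
Solving with the normalization constraint gives π = (0.2295, 0.2537, 0.2759, 0.2409).
So the stationary probability of Idle is 0.2409.

0.2409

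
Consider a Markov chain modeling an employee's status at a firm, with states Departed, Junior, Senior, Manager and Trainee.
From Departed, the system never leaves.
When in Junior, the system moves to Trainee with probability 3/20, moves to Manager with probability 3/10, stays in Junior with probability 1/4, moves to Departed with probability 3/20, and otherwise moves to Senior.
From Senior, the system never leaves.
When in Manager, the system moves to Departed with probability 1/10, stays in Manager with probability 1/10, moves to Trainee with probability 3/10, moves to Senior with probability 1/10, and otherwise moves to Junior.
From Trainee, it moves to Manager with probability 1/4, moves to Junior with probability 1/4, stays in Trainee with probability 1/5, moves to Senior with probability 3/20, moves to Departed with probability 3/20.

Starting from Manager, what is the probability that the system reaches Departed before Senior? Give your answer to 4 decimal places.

Let h(s) be the probability of absorption at Departed starting from transient state s. Then h(Departed) = 1 and h(Senior) = 0. By first-step analysis:
h(Junior) = 0.15·1 + 0.25·h(Junior) + 0.15·0 + 0.3·h(Manager) + 0.15·h(Trainee)
h(Manager) = 0.1·1 + 0.4·h(Junior) + 0.1·0 + 0.1·h(Manager) + 0.3·h(Trainee)
h(Trainee) = 0.15·1 + 0.25·h(Junior) + 0.15·0 + 0.25·h(Manager) + 0.2·h(Trainee)
Solving: h(Junior) = 0.5000, h(Manager) = 0.5000, h(Trainee) = 0.5000.
Starting from Manager, the probability is 0.5000.

0.5000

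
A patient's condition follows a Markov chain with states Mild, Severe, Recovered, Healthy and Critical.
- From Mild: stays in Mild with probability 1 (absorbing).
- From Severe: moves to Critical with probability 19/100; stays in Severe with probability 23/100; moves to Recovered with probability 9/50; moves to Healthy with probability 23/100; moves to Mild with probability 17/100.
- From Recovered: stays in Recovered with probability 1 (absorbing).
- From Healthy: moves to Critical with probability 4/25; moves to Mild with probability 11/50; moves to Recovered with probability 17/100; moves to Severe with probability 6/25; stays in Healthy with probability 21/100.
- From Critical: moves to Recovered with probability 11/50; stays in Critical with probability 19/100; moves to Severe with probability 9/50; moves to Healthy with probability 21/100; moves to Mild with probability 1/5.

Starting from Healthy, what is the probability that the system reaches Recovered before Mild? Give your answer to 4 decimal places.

Let h(s) be the probability of absorption at Recovered starting from transient state s. Then h(Recovered) = 1 and h(Mild) = 0. By first-step analysis:
h(Severe) = 0.17·0 + 0.23·h(Severe) + 0.18·1 + 0.23·h(Healthy) + 0.19·h(Critical)
h(Healthy) = 0.22·0 + 0.24·h(Severe) + 0.17·1 + 0.21·h(Healthy) + 0.16·h(Critical)
h(Critical) = 0.2·0 + 0.18·h(Severe) + 0.22·1 + 0.21·h(Healthy) + 0.19·h(Critical)
Solving: h(Severe) = 0.4980, h(Healthy) = 0.4685, h(Critical) = 0.5037.
Starting from Healthy, the probability is 0.4685.

0.4685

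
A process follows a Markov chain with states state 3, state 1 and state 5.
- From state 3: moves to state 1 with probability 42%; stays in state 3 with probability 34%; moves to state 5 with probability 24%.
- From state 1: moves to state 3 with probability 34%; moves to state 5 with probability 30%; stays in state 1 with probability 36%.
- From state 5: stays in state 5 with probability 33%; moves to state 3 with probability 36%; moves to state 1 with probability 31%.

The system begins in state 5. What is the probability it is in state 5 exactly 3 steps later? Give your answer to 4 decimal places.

0.2879

Propagate the distribution vector 3 steps from state 5.
After 0 steps: (0.0000, 0.0000, 1.0000)
After 1 step: (0.3600, 0.3100, 0.3300)
After 2 steps: (0.3466, 0.3651, 0.2883)
After 3 steps: (0.3458, 0.3664, 0.2879)
P(in state 5 after 3 steps) = 0.2879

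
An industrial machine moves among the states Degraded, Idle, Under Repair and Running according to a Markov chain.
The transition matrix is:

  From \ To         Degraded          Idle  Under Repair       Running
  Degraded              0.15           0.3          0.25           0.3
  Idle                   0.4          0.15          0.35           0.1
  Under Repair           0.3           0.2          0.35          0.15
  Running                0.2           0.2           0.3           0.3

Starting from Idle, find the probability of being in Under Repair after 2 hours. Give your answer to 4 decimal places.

Propagate the distribution vector 2 hours from Idle.
After 0 hours: (0.0000, 1.0000, 0.0000, 0.0000)
After 1 hour: (0.4000, 0.1500, 0.3500, 0.1000)
After 2 hours: (0.2450, 0.2325, 0.3050, 0.2175)
P(in Under Repair after 2 hours) = 0.3050

0.3050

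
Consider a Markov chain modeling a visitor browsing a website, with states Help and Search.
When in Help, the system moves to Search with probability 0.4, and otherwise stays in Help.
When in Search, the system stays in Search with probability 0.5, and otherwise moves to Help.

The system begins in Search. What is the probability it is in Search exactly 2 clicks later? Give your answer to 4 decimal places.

0.4500

Sum over the intermediate state after 1 click:
P = P(Search→Help)·P(Help→Search) + P(Search→Search)·P(Search→Search)
  = 0.5×0.4 + 0.5×0.5
  = 0.2000 + 0.2500 = 0.4500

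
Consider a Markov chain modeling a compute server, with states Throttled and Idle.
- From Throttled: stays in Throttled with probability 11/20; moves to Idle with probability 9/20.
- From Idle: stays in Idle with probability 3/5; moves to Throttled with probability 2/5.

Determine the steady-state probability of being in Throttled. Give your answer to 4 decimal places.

Let the stationary distribution be π with π = πP and π_1 + π_2 = 1.
π_1 = 0.55·π_1 + 0.4·π_2
Solving with the normalization constraint gives π = (0.4706, 0.5294).
So the stationary probability of Throttled is 0.4706.

0.4706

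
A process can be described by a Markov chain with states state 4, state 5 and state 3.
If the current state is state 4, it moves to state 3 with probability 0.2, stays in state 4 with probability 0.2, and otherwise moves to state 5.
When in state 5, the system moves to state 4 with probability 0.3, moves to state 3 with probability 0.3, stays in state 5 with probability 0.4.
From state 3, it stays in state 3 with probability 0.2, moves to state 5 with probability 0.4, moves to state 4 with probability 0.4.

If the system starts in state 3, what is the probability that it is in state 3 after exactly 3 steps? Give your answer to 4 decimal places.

0.2480

Propagate the distribution vector 3 steps from state 3.
After 0 steps: (0.0000, 0.0000, 1.0000)
After 1 step: (0.4000, 0.4000, 0.2000)
After 2 steps: (0.2800, 0.4800, 0.2400)
After 3 steps: (0.2960, 0.4560, 0.2480)
P(in state 3 after 3 steps) = 0.2480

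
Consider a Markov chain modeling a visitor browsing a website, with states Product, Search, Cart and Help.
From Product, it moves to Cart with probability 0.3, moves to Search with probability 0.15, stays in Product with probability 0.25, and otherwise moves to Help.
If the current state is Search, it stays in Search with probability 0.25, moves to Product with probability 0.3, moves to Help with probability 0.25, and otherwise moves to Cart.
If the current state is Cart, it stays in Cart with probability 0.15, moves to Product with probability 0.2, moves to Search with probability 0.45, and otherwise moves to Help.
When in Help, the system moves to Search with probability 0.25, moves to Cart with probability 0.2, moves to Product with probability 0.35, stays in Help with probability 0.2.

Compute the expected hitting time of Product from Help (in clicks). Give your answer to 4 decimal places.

3.2571

Let t(s) be the expected number of clicks to first reach Product from state s, with t(Product) = 0. Conditioning on the first click:
t(Search) = 1 + 0.25·t(Search) + 0.2·t(Cart) + 0.25·t(Help)
t(Cart) = 1 + 0.45·t(Search) + 0.15·t(Cart) + 0.2·t(Help)
t(Help) = 1 + 0.25·t(Search) + 0.2·t(Cart) + 0.2·t(Help)
Solving: t(Search) = 3.4199, t(Cart) = 3.7534, t(Help) = 3.2571.
Expected clicks from Help to Product: 3.2571.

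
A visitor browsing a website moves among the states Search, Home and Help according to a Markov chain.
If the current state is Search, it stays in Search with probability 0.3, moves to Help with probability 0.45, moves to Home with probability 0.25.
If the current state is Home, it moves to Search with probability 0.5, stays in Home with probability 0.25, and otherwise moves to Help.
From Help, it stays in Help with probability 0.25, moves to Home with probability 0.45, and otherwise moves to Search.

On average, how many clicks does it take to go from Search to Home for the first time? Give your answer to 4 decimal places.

Let t(s) be the expected number of clicks to first reach Home from state s, with t(Home) = 0. Conditioning on the first click:
t(Search) = 1 + 0.3·t(Search) + 0.45·t(Help)
t(Help) = 1 + 0.3·t(Search) + 0.25·t(Help)
Solving: t(Search) = 3.0769, t(Help) = 2.5641.
Expected clicks from Search to Home: 3.0769.

3.0769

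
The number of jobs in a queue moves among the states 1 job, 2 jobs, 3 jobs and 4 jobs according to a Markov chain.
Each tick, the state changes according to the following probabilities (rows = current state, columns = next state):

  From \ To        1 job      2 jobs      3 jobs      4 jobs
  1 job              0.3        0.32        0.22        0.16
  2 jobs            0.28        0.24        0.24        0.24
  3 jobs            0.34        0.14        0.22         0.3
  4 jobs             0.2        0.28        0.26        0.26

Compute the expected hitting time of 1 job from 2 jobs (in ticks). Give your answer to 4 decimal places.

Let t(s) be the expected number of ticks to first reach 1 job from state s, with t(1 job) = 0. Conditioning on the first tick:
t(2 jobs) = 1 + 0.24·t(2 jobs) + 0.24·t(3 jobs) + 0.24·t(4 jobs)
t(3 jobs) = 1 + 0.14·t(2 jobs) + 0.22·t(3 jobs) + 0.3·t(4 jobs)
t(4 jobs) = 1 + 0.28·t(2 jobs) + 0.26·t(3 jobs) + 0.26·t(4 jobs)
Solving: t(2 jobs) = 3.6543, t(3 jobs) = 3.4566, t(4 jobs) = 3.9485.
Expected ticks from 2 jobs to 1 job: 3.6543.

3.6543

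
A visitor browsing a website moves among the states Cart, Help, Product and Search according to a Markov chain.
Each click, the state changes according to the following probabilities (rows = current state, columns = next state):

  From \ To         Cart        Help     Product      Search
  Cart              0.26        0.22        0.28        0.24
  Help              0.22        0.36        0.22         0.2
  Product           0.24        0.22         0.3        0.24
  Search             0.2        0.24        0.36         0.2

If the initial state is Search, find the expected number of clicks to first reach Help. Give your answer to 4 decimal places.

Let t(s) be the expected number of clicks to first reach Help from state s, with t(Help) = 0. Conditioning on the first click:
t(Cart) = 1 + 0.26·t(Cart) + 0.28·t(Product) + 0.24·t(Search)
t(Product) = 1 + 0.24·t(Cart) + 0.3·t(Product) + 0.24·t(Search)
t(Search) = 1 + 0.2·t(Cart) + 0.36·t(Product) + 0.2·t(Search)
Solving: t(Cart) = 4.4521, t(Product) = 4.4521, t(Search) = 4.3664.
Expected clicks from Search to Help: 4.3664.

4.3664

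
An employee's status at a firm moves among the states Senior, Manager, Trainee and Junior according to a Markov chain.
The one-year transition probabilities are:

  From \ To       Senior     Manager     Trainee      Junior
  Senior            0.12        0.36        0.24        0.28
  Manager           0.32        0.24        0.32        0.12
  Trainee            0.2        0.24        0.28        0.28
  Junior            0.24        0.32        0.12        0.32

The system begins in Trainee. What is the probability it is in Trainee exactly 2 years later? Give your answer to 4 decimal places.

0.2368

Propagate the distribution vector 2 years from Trainee.
After 0 years: (0.0000, 0.0000, 1.0000, 0.0000)
After 1 year: (0.2000, 0.2400, 0.2800, 0.2800)
After 2 years: (0.2240, 0.2864, 0.2368, 0.2528)
P(in Trainee after 2 years) = 0.2368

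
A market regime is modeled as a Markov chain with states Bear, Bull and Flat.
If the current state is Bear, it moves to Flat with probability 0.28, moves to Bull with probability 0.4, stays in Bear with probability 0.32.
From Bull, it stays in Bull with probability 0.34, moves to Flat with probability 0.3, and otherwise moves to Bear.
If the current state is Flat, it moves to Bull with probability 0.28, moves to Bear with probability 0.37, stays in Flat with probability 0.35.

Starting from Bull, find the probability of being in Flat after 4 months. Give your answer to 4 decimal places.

Propagate the distribution vector 4 months from Bull.
After 0 months: (0.0000, 1.0000, 0.0000)
After 1 month: (0.3600, 0.3400, 0.3000)
After 2 months: (0.3486, 0.3436, 0.3078)
After 3 months: (0.3491, 0.3424, 0.3084)
After 4 months: (0.3491, 0.3424, 0.3084)
P(in Flat after 4 months) = 0.3084

0.3084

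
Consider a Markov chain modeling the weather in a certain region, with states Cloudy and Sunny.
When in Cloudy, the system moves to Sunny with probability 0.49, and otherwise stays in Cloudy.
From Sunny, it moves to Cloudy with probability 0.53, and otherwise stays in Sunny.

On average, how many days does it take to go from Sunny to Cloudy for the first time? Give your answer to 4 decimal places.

1.8868

Let t(s) be the expected number of days to first reach Cloudy from state s, with t(Cloudy) = 0. Conditioning on the first day:
t(Sunny) = 1 + 0.47·t(Sunny)
Solving: t(Sunny) = 1.8868.
Expected days from Sunny to Cloudy: 1.8868.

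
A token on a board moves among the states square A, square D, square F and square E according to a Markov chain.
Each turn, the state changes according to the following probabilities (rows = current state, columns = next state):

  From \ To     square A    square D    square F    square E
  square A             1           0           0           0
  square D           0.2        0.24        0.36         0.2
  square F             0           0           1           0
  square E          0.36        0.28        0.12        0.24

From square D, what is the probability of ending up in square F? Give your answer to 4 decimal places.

0.5706

Let h(s) be the probability of absorption at square F starting from transient state s. Then h(square F) = 1 and h(square A) = 0. By first-step analysis:
h(square D) = 0.2·0 + 0.24·h(square D) + 0.36·1 + 0.2·h(square E)
h(square E) = 0.36·0 + 0.28·h(square D) + 0.12·1 + 0.24·h(square E)
Solving: h(square D) = 0.5706, h(square E) = 0.3681.
Starting from square D, the probability is 0.5706.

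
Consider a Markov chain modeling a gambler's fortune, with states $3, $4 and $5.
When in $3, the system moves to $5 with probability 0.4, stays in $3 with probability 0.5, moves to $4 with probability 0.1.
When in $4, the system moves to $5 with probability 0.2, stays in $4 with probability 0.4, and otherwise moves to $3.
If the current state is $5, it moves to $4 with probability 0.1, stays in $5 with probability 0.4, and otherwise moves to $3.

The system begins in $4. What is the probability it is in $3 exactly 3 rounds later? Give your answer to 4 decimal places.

Propagate the distribution vector 3 rounds from $4.
After 0 rounds: (0.0000, 1.0000, 0.0000)
After 1 round: (0.4000, 0.4000, 0.2000)
After 2 rounds: (0.4600, 0.2200, 0.3200)
After 3 rounds: (0.4780, 0.1660, 0.3560)
P(in $3 after 3 rounds) = 0.4780

0.4780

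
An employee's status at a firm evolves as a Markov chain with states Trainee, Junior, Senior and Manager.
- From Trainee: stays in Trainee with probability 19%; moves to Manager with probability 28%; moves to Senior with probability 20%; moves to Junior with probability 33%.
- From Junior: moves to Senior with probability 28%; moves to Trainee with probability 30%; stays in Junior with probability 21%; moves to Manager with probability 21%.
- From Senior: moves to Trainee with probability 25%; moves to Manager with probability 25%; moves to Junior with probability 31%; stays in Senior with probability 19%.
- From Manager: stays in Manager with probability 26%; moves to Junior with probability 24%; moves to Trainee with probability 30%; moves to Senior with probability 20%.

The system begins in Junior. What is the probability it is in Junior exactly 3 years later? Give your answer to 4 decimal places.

Propagate the distribution vector 3 years from Junior.
After 0 years: (0.0000, 1.0000, 0.0000, 0.0000)
After 1 year: (0.3000, 0.2100, 0.2800, 0.2100)
After 2 years: (0.2530, 0.2803, 0.2140, 0.2527)
After 3 years: (0.2615, 0.2693, 0.2203, 0.2489)
P(in Junior after 3 years) = 0.2693

0.2693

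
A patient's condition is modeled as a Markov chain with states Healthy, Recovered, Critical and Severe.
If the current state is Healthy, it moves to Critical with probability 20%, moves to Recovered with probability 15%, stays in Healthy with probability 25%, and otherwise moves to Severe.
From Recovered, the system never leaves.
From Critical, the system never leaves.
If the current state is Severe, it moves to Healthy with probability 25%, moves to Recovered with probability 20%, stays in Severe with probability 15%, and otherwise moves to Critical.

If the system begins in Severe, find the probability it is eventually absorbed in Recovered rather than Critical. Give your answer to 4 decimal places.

Let h(s) be the probability of absorption at Recovered starting from transient state s. Then h(Recovered) = 1 and h(Critical) = 0. By first-step analysis:
h(Healthy) = 0.25·h(Healthy) + 0.15·1 + 0.2·0 + 0.4·h(Severe)
h(Severe) = 0.25·h(Healthy) + 0.2·1 + 0.4·0 + 0.15·h(Severe)
Solving: h(Healthy) = 0.3860, h(Severe) = 0.3488.
Starting from Severe, the probability is 0.3488.

0.3488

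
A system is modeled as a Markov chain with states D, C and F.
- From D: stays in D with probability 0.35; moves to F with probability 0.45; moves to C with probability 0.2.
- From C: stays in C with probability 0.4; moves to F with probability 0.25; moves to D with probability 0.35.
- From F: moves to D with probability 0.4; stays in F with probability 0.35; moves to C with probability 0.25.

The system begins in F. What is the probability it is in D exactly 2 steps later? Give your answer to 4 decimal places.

Sum over the intermediate state after 1 step:
P = P(F→D)·P(D→D) + P(F→C)·P(C→D) + P(F→F)·P(F→D)
  = 0.4×0.35 + 0.25×0.35 + 0.35×0.4
  = 0.1400 + 0.0875 + 0.1400 = 0.3675

0.3675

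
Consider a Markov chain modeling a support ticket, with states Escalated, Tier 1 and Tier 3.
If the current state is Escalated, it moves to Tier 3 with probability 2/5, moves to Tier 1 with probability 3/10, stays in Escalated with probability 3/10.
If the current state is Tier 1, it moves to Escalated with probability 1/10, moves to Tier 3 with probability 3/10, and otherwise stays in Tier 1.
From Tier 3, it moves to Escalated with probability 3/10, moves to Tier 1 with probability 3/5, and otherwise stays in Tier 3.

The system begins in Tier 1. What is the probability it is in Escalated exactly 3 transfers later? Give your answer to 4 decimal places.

Propagate the distribution vector 3 transfers from Tier 1.
After 0 transfers: (0.0000, 1.0000, 0.0000)
After 1 transfer: (0.1000, 0.6000, 0.3000)
After 2 transfers: (0.1800, 0.5700, 0.2500)
After 3 transfers: (0.1860, 0.5460, 0.2680)
P(in Escalated after 3 transfers) = 0.1860

0.1860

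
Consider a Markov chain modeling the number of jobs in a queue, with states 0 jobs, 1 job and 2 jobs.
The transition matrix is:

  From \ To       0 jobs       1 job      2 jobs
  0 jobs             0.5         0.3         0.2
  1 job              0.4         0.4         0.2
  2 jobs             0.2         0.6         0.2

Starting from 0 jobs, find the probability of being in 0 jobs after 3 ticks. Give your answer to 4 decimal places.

0.4010

Propagate the distribution vector 3 ticks from 0 jobs.
After 0 ticks: (1.0000, 0.0000, 0.0000)
After 1 tick: (0.5000, 0.3000, 0.2000)
After 2 ticks: (0.4100, 0.3900, 0.2000)
After 3 ticks: (0.4010, 0.3990, 0.2000)
P(in 0 jobs after 3 ticks) = 0.4010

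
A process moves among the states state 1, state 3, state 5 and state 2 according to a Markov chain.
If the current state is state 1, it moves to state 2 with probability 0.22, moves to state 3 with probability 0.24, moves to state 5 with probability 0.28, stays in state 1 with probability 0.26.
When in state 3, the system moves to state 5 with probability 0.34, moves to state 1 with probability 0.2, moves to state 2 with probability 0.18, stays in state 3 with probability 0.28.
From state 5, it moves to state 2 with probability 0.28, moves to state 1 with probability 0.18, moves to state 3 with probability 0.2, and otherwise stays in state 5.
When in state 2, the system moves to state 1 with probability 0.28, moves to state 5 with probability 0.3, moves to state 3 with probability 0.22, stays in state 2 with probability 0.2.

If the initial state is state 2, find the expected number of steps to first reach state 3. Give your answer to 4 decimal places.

Let t(s) be the expected number of steps to first reach state 3 from state s, with t(state 3) = 0. Conditioning on the first step:
t(state 1) = 1 + 0.26·t(state 1) + 0.28·t(state 5) + 0.22·t(state 2)
t(state 5) = 1 + 0.18·t(state 1) + 0.34·t(state 5) + 0.28·t(state 2)
t(state 2) = 1 + 0.28·t(state 1) + 0.3·t(state 5) + 0.2·t(state 2)
Solving: t(state 1) = 4.4800, t(state 5) = 4.6764, t(state 2) = 4.5717.
Expected steps from state 2 to state 3: 4.5717.

4.5717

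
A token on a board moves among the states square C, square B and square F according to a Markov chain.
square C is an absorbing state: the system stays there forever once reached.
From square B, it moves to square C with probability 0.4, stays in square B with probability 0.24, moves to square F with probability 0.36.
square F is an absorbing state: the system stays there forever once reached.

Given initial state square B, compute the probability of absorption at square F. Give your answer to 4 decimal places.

Let h(s) be the probability of absorption at square F starting from transient state s. Then h(square F) = 1 and h(square C) = 0. By first-step analysis:
h(square B) = 0.4·0 + 0.24·h(square B) + 0.36·1
Solving: h(square B) = 0.4737.
Starting from square B, the probability is 0.4737.

0.4737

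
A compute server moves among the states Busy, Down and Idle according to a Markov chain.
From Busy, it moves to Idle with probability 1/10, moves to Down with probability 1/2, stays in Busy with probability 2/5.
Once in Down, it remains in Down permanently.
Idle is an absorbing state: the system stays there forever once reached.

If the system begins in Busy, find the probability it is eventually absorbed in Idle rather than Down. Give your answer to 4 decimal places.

Let h(s) be the probability of absorption at Idle starting from transient state s. Then h(Idle) = 1 and h(Down) = 0. By first-step analysis:
h(Busy) = 0.4·h(Busy) + 0.5·0 + 0.1·1
Solving: h(Busy) = 0.1667.
Starting from Busy, the probability is 0.1667.

0.1667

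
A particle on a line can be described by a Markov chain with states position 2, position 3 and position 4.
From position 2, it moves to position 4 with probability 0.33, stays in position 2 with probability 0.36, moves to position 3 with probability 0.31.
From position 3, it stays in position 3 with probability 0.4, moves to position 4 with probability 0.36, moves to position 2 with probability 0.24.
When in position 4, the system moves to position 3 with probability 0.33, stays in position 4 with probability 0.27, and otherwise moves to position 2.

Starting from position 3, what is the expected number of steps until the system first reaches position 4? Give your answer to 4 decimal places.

Let t(s) be the expected number of steps to first reach position 4 from state s, with t(position 4) = 0. Conditioning on the first step:
t(position 2) = 1 + 0.36·t(position 2) + 0.31·t(position 3)
t(position 3) = 1 + 0.24·t(position 2) + 0.4·t(position 3)
Solving: t(position 2) = 2.9393, t(position 3) = 2.8424.
Expected steps from position 3 to position 4: 2.8424.

2.8424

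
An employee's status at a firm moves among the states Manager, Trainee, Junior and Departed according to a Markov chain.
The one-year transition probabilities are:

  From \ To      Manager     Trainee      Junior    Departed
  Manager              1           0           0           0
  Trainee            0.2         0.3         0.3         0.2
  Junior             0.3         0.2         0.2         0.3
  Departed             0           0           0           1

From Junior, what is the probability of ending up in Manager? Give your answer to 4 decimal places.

0.5000

Let h(s) be the probability of absorption at Manager starting from transient state s. Then h(Manager) = 1 and h(Departed) = 0. By first-step analysis:
h(Trainee) = 0.2·1 + 0.3·h(Trainee) + 0.3·h(Junior) + 0.2·0
h(Junior) = 0.3·1 + 0.2·h(Trainee) + 0.2·h(Junior) + 0.3·0
Solving: h(Trainee) = 0.5000, h(Junior) = 0.5000.
Starting from Junior, the probability is 0.5000.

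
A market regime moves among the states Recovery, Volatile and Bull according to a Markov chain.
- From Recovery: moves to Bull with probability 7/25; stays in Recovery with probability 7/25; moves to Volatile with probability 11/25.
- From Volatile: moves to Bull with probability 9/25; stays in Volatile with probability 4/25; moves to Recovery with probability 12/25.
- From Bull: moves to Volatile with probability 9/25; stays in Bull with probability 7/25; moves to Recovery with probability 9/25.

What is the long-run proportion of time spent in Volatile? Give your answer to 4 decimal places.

Let the stationary distribution be π with π = πP and π_1 + π_2 + π_3 = 1.
π_1 = 0.28·π_1 + 0.48·π_2 + 0.36·π_3
π_2 = 0.44·π_1 + 0.16·π_2 + 0.36·π_3
Solving with the normalization constraint gives π = (0.3694, 0.3246, 0.3060).
So the stationary probability of Volatile is 0.3246.

0.3246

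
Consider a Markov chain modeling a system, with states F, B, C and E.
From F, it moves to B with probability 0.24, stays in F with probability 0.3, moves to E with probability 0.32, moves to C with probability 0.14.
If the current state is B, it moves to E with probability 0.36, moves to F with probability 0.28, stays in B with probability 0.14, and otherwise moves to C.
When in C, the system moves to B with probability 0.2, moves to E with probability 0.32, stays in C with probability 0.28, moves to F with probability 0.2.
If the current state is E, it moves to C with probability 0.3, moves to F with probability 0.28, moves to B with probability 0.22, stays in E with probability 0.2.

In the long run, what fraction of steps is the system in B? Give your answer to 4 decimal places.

Let the stationary distribution be π with π = πP and π_1 + π_2 + π_3 + π_4 = 1.
π_1 = 0.3·π_1 + 0.28·π_2 + 0.2·π_3 + 0.28·π_4
π_2 = 0.24·π_1 + 0.14·π_2 + 0.2·π_3 + 0.22·π_4
π_3 = 0.14·π_1 + 0.22·π_2 + 0.28·π_3 + 0.3·π_4
Solving with the normalization constraint gives π = (0.2664, 0.2043, 0.2363, 0.2930).
So the stationary probability of B is 0.2043.

0.2043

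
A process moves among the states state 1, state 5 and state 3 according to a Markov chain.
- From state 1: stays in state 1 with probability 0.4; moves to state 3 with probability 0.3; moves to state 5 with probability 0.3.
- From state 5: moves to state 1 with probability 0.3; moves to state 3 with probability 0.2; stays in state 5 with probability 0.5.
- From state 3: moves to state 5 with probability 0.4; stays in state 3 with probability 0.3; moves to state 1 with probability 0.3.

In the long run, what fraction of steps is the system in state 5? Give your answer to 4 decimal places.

Let the stationary distribution be π with π = πP and π_1 + π_2 + π_3 = 1.
π_1 = 0.4·π_1 + 0.3·π_2 + 0.3·π_3
π_2 = 0.3·π_1 + 0.5·π_2 + 0.4·π_3
Solving with the normalization constraint gives π = (0.3333, 0.4074, 0.2593).
So the stationary probability of state 5 is 0.4074.

0.4074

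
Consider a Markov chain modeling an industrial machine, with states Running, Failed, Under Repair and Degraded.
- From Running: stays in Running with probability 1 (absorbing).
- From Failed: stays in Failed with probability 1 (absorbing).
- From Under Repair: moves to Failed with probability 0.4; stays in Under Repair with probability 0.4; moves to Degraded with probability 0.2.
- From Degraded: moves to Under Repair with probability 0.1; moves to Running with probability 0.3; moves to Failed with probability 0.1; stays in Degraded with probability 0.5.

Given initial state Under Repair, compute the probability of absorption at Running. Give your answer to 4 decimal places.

0.2143

Let h(s) be the probability of absorption at Running starting from transient state s. Then h(Running) = 1 and h(Failed) = 0. By first-step analysis:
h(Under Repair) = 0.4·0 + 0.4·h(Under Repair) + 0.2·h(Degraded)
h(Degraded) = 0.3·1 + 0.1·0 + 0.1·h(Under Repair) + 0.5·h(Degraded)
Solving: h(Under Repair) = 0.2143, h(Degraded) = 0.6429.
Starting from Under Repair, the probability is 0.2143.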